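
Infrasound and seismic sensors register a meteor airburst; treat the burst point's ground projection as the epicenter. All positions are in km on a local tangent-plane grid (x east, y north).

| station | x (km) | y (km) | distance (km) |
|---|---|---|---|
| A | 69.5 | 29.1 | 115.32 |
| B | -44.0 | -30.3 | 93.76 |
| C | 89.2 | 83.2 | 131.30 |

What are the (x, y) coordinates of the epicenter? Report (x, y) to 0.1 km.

Circle about each station: (x − 69.5)² + (y − 29.1)² = 115.32²; (x + 44.0)² + (y + 30.3)² = 93.76²; (x − 89.2)² + (y − 83.2)² = 131.30².
Subtracting the A equation from the B and C equations removes the quadratic terms:
-227.0 x − 118.8 y = 1684.79
39.4 x + 108.2 y = 5260.83
Solving the 2×2 system: x ≈ -40.6, y ≈ 63.4 km.

x ≈ -40.6 km, y ≈ 63.4 km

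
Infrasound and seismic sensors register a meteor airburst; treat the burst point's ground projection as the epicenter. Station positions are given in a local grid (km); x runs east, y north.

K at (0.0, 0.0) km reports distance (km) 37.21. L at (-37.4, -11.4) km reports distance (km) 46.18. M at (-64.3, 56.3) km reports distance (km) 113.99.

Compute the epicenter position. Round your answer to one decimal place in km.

Circle about each station: x² + y² = 37.21²; (x + 37.4)² + (y + 11.4)² = 46.18²; (x + 64.3)² + (y − 56.3)² = 113.99².
Subtracting the K equation from the L and M equations removes the quadratic terms:
-74.8 x − 22.8 y = 780.71
-128.6 x + 112.6 y = -4304.96
Solving the 2×2 system: x ≈ 0.9, y ≈ -37.2 km.
Check against K (with the unrounded x, y): √(x²+y²) = 37.21 ≈ 37.21 km. ✓

0.9 km east, -37.2 km north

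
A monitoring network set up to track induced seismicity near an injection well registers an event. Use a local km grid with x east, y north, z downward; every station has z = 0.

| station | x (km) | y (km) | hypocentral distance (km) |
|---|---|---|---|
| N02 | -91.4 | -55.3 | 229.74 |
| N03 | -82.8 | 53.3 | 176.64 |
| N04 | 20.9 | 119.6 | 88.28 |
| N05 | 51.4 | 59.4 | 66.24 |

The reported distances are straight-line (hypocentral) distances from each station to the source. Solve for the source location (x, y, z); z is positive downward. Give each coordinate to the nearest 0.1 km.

Each station gives a sphere (x−x_i)² + (y−y_i)² + z² = d_i² (stations at z=0).
Subtracting the N02 sphere from N03 and N04: z² cancels, leaving linear equations in x and y:
17.2 x + 217.2 y = 19863.46
224.6 x + 349.8 y = 48316.03
Solving: x ≈ 82.915, y ≈ 84.886 km (keep extra digits for the depth step; rounded: 82.9, 84.9).
Then from the N02 sphere: z² = 229.74² − (x + 91.4)² − (y + 55.3)² with x = 82.915, y = 84.886, so z ≈ 52.370 ≈ 52.4 km.
Check against N05 (with the unrounded solution): distance 66.22 ≈ 66.24 km. ✓

(82.9, 84.9, 52.4)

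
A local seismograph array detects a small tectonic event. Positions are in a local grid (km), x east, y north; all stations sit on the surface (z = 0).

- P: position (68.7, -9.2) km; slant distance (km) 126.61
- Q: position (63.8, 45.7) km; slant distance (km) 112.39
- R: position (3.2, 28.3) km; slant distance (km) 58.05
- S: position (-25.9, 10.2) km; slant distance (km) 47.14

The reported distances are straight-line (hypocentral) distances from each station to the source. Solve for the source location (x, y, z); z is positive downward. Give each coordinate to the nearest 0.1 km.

Each station gives a sphere (x−x_i)² + (y−y_i)² + z² = d_i² (stations at z=0).
Subtracting the P sphere from Q and R: z² cancels, leaving linear equations in x and y:
-9.8 x + 109.8 y = 4753.18
-131.0 x + 75.0 y = 8667.09
Solving: x ≈ -43.605, y ≈ 39.398 km (keep extra digits for the depth step; rounded: -43.6, 39.4).
Then from the P sphere: z² = 126.61² − (x − 68.7)² − (y + 9.2)² with x = -43.605, y = 39.398, so z ≈ 32.495 ≈ 32.5 km.
Check against S (with the unrounded solution): distance 47.14 ≈ 47.14 km. ✓

(-43.6, 39.4, 32.5)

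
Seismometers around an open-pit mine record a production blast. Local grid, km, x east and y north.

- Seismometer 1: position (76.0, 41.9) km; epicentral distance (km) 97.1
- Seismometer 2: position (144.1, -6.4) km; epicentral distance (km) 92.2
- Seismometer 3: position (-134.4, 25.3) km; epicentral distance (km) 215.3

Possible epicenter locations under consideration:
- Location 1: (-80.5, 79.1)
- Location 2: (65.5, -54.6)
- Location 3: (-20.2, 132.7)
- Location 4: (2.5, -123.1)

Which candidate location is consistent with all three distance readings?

For each candidate, compare |candidate − station| to the reported distance:
Location 1: residuals Seismometer 1 63.8, Seismometer 2 148.1, Seismometer 3 139.1 → max 148.1 km
Location 2: residuals Seismometer 1 0.0, Seismometer 2 0.0, Seismometer 3 0.0 → max 0.0 km
Location 3: residuals Seismometer 1 35.2, Seismometer 2 123.1, Seismometer 3 58.5 → max 123.1 km
Location 4: residuals Seismometer 1 83.5, Seismometer 2 91.3, Seismometer 3 13.4 → max 91.3 km
Only Location 2 has all residuals ≈ 0.

Location 2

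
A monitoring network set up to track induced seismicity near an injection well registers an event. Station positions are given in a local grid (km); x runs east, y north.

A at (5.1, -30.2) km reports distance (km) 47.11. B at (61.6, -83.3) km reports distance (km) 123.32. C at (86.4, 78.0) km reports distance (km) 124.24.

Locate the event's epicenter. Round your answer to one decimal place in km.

x ≈ -18.1 km, y ≈ 10.8 km

Circle about each station: (x − 5.1)² + (y + 30.2)² = 47.11²; (x − 61.6)² + (y + 83.3)² = 123.32²; (x − 86.4)² + (y − 78.0)² = 124.24².
Subtracting the A equation from the B and C equations removes the quadratic terms:
113.0 x − 106.2 y = -3193.07
162.6 x + 216.4 y = -605.32
Solving the 2×2 system: x ≈ -18.1, y ≈ 10.8 km.
Check against A (with the unrounded x, y): √((x − 5.1)²+(y + 30.2)²) = 47.11 ≈ 47.11 km. ✓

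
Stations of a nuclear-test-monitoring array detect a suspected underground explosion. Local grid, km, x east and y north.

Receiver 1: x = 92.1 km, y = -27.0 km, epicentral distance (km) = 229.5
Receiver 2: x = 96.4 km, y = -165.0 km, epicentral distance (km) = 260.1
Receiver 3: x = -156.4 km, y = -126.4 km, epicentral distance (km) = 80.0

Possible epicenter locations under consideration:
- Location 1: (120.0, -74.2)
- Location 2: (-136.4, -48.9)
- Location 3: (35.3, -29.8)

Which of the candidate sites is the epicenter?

For each candidate, compare |candidate − station| to the reported distance:
Location 1: residuals Receiver 1 174.7, Receiver 2 166.3, Receiver 3 201.3 → max 201.3 km
Location 2: residuals Receiver 1 0.0, Receiver 2 0.0, Receiver 3 0.0 → max 0.0 km
Location 3: residuals Receiver 1 172.6, Receiver 2 111.7, Receiver 3 134.7 → max 172.6 km
Only Location 2 has all residuals ≈ 0.

Location 2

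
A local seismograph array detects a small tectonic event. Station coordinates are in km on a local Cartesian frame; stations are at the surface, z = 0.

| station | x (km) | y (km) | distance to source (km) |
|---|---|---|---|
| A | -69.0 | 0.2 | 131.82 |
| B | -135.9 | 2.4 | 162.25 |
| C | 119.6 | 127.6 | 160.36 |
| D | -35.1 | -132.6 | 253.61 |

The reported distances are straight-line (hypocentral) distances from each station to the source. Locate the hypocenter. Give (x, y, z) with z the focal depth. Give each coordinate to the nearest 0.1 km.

Each station gives a sphere (x−x_i)² + (y−y_i)² + z² = d_i² (stations at z=0).
Subtracting the A sphere from B and C: z² cancels, leaving linear equations in x and y:
-133.8 x + 4.4 y = 4764.98
377.2 x + 254.8 y = 17486.06
Solving: x ≈ -31.807, y ≈ 115.714 km (keep extra digits for the depth step; rounded: -31.8, 115.7).
Then from the A sphere: z² = 131.82² − (x + 69.0)² − (y − 0.2)² with x = -31.807, y = 115.714, so z ≈ 51.475 ≈ 51.5 km.

(-31.8, 115.7, 51.5)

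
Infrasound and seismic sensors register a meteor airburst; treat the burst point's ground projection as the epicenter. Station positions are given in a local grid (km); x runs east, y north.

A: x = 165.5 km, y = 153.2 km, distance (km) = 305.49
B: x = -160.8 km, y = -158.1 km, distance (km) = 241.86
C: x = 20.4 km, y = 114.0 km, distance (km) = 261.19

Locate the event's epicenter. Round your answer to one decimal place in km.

(80.4, -140.2)

Circle about each station: (x − 165.5)² + (y − 153.2)² = 305.49²; (x + 160.8)² + (y + 158.1)² = 241.86²; (x − 20.4)² + (y − 114.0)² = 261.19².
Subtracting pairs of circle equations eliminates x²+y² and gives linear equations (the radical axes):
-652.6 x − 622.6 y = 34819.64
-290.2 x − 78.4 y = -12344.41
Solving the 2×2 system: x ≈ 80.4, y ≈ -140.2 km.
Check against A (with the unrounded x, y): √((x − 165.5)²+(y − 153.2)²) = 305.51 ≈ 305.49 km. ✓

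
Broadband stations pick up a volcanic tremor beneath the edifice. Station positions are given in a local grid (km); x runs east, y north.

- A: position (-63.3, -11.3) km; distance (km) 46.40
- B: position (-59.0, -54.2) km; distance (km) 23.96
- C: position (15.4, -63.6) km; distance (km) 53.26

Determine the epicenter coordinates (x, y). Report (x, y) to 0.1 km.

-35.7 km east, -48.6 km north

Circle about each station: (x + 63.3)² + (y + 11.3)² = 46.40²; (x + 59.0)² + (y + 54.2)² = 23.96²; (x − 15.4)² + (y + 63.6)² = 53.26².
Subtracting pairs of circle equations eliminates x²+y² and gives linear equations (the radical axes):
8.6 x − 85.8 y = 3862.94
157.4 x − 104.6 y = -536.13
Solving the 2×2 system: x ≈ -35.7, y ≈ -48.6 km.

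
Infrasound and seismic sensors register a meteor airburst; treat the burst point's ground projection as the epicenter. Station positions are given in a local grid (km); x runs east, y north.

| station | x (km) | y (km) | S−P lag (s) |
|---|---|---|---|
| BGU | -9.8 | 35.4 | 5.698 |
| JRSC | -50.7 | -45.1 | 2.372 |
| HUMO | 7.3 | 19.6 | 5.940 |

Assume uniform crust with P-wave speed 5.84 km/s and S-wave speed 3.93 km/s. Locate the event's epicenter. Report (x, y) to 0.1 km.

Distance from S−P lag: d = Δt · v_P v_S / (v_P − v_S) = Δt · (5.84·3.93)/(5.84−3.93) ≈ 12.0163·Δt.
So d_BGU = 68.47, d_JRSC = 28.50, d_HUMO = 71.38 km.
Circle about each station: (x + 9.8)² + (y − 35.4)² = 68.47²; (x + 50.7)² + (y + 45.1)² = 28.50²; (x − 7.3)² + (y − 19.6)² = 71.38².
Subtracting pairs of circle equations eliminates x²+y² and gives linear equations (the radical axes):
-81.8 x − 161.0 y = 7131.19
34.2 x − 31.6 y = -1318.71
Solving the 2×2 system: x ≈ -54.1, y ≈ -16.8 km.
Check against BGU (with the unrounded x, y): √((x + 9.8)²+(y − 35.4)²) = 68.47 ≈ 68.47 km. ✓

(-54.1, -16.8)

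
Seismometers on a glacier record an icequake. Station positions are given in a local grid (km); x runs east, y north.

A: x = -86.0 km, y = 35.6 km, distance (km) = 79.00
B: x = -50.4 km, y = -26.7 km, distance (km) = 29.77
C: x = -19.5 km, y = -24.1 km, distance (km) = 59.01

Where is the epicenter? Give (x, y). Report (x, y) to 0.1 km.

x ≈ -75.5 km, y ≈ -42.7 km

Circle about each station: (x + 86.0)² + (y − 35.6)² = 79.00²; (x + 50.4)² + (y + 26.7)² = 29.77²; (x + 19.5)² + (y + 24.1)² = 59.01².
Subtracting the A equation from the B and C equations removes the quadratic terms:
71.2 x − 124.6 y = -55.56
133.0 x − 119.4 y = -4943.48
Solving the 2×2 system: x ≈ -75.5, y ≈ -42.7 km.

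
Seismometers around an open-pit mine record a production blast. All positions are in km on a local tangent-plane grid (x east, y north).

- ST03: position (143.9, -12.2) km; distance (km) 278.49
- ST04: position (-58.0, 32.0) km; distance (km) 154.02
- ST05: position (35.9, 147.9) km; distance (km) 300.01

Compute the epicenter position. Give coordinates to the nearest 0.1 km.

Circle about each station: (x − 143.9)² + (y + 12.2)² = 278.49²; (x + 58.0)² + (y − 32.0)² = 154.02²; (x − 35.9)² + (y − 147.9)² = 300.01².
Subtracting the ST03 equation from the ST04 and ST05 equations removes the quadratic terms:
-403.8 x + 88.4 y = 37366.47
-216.0 x + 320.2 y = -10142.15
Solving the 2×2 system: x ≈ -116.7, y ≈ -110.4 km.
Check against ST03 (with the unrounded x, y): √((x − 143.9)²+(y + 12.2)²) = 278.49 ≈ 278.49 km. ✓

x ≈ -116.7 km, y ≈ -110.4 km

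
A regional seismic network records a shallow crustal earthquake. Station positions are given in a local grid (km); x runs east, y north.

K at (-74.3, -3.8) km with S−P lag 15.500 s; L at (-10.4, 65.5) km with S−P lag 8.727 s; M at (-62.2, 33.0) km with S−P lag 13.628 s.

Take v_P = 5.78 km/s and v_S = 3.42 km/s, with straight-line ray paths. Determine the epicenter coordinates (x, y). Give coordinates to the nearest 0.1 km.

Distance from S−P lag: d = Δt · v_P v_S / (v_P − v_S) = Δt · (5.78·3.42)/(5.78−3.42) ≈ 8.3761·Δt.
So d_K = 129.83, d_L = 73.10, d_M = 114.15 km.
Circle about each station: (x + 74.3)² + (y + 3.8)² = 129.83²; (x + 10.4)² + (y − 65.5)² = 73.10²; (x + 62.2)² + (y − 33.0)² = 114.15².
Subtracting the K equation from the L and M equations removes the quadratic terms:
127.8 x + 138.6 y = 10375.70
24.2 x + 73.6 y = 3248.52
Solving the 2×2 system: x ≈ 51.8, y ≈ 27.1 km.
Check against K (with the unrounded x, y): √((x + 74.3)²+(y + 3.8)²) = 129.82 ≈ 129.83 km. ✓

51.8 km east, 27.1 km north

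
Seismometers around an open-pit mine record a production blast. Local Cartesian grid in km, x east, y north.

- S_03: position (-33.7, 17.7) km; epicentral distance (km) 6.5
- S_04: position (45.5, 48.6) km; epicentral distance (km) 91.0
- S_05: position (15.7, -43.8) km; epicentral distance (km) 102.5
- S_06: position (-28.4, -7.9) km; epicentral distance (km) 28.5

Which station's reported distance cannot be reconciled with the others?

S_05

Solve using three stations at a time. Using S_03, S_04, S_06 (subtract circle equations pairwise → linear system) gives (x, y) ≈ (-40.2, 18.0).
Distances from that point to each station vs reported:
  S_03: calculated 6.5 vs reported 6.5 → residual 0.0 km
  S_04: calculated 91.0 vs reported 91.0 → residual 0.0 km
  S_05: calculated 83.4 vs reported 102.5 → residual 19.1 km
  S_06: calculated 28.5 vs reported 28.5 → residual 0.0 km
S_03, S_04, S_06 are mutually consistent (residuals ≈ 0); S_05 is off by 19.1 km.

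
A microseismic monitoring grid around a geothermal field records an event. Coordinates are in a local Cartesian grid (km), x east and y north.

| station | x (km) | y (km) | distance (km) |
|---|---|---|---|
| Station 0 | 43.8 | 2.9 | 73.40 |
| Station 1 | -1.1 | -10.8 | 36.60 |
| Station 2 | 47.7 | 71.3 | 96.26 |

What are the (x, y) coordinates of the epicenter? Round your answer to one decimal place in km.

x ≈ -28.9 km, y ≈ 13.0 km

Circle about each station: (x − 43.8)² + (y − 2.9)² = 73.40²; (x + 1.1)² + (y + 10.8)² = 36.60²; (x − 47.7)² + (y − 71.3)² = 96.26².
Subtracting the Station 0 equation from the Station 1 and Station 2 equations removes the quadratic terms:
-89.8 x − 27.4 y = 2239.00
7.8 x + 136.8 y = 1553.70
Solving the 2×2 system: x ≈ -28.9, y ≈ 13.0 km.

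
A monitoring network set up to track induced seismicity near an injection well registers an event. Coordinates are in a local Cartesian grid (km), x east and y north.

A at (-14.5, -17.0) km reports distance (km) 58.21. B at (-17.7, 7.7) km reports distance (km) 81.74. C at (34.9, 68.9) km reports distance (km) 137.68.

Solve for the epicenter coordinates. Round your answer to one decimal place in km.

Circle about each station: (x + 14.5)² + (y + 17.0)² = 58.21²; (x + 17.7)² + (y − 7.7)² = 81.74²; (x − 34.9)² + (y − 68.9)² = 137.68².
Subtracting pairs of circle equations eliminates x²+y² and gives linear equations (the radical axes):
-6.4 x + 49.4 y = -3419.69
98.8 x + 171.8 y = -10101.41
Solving the 2×2 system: x ≈ 14.8, y ≈ -67.3 km.

14.8 km east, -67.3 km north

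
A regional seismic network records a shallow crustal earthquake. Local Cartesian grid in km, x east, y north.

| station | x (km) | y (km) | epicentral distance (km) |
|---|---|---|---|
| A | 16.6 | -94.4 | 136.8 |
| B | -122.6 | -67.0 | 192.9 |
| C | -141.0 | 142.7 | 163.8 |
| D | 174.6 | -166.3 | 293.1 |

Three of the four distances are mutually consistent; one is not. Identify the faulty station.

A

Solve using three stations at a time. Using B, C, D (subtract circle equations pairwise → linear system) gives (x, y) ≈ (8.1, 74.9).
Distances from that point to each station vs reported:
  A: calculated 169.5 vs reported 136.8 → residual 32.7 km
  B: calculated 192.9 vs reported 192.9 → residual 0.0 km
  C: calculated 163.8 vs reported 163.8 → residual 0.0 km
  D: calculated 293.1 vs reported 293.1 → residual 0.0 km
B, C, D are mutually consistent (residuals ≈ 0); A is off by 32.7 km.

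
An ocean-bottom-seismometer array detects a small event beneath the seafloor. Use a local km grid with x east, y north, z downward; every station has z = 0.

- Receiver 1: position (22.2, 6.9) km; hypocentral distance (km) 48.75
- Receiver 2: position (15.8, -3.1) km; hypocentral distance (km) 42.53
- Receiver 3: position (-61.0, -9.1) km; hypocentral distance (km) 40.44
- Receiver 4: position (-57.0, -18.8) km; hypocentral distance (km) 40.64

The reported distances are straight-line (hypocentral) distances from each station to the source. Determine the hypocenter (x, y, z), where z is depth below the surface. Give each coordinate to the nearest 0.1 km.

x ≈ -24.3 km, y ≈ 1.2 km, depth ≈ 13.5 km

Each station gives a sphere (x−x_i)² + (y−y_i)² + z² = d_i² (stations at z=0).
Subtracting the Receiver 1 sphere from Receiver 2 and Receiver 3: z² cancels, leaving linear equations in x and y:
-12.8 x − 20.0 y = 286.56
-166.4 x − 32.0 y = 4004.53
Solving: x ≈ -24.301, y ≈ 1.225 km (keep extra digits for the depth step; rounded: -24.3, 1.2).
Then from the Receiver 1 sphere: z² = 48.75² − (x − 22.2)² − (y − 6.9)² with x = -24.301, y = 1.225, so z ≈ 13.491 ≈ 13.5 km.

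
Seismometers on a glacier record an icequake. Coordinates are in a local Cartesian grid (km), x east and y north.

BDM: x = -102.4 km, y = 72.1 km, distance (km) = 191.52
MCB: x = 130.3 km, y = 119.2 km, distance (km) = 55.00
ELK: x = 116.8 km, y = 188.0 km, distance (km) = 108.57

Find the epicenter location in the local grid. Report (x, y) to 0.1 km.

88.8 km east, 83.1 km north

Circle about each station: (x + 102.4)² + (y − 72.1)² = 191.52²; (x − 130.3)² + (y − 119.2)² = 55.00²; (x − 116.8)² + (y − 188.0)² = 108.57².
Subtracting pairs of circle equations eliminates x²+y² and gives linear equations (the radical axes):
465.4 x + 94.2 y = 49157.47
438.4 x + 231.8 y = 58194.54
Solving the 2×2 system: x ≈ 88.8, y ≈ 83.1 km.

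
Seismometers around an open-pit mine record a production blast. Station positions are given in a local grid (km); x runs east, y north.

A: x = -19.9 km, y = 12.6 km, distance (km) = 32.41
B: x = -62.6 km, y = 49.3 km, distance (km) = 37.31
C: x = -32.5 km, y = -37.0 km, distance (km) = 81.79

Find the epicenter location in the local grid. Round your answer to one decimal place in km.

Circle about each station: (x + 19.9)² + (y − 12.6)² = 32.41²; (x + 62.6)² + (y − 49.3)² = 37.31²; (x + 32.5)² + (y + 37.0)² = 81.79².
Subtracting the A equation from the B and C equations removes the quadratic terms:
-85.4 x + 73.4 y = 5452.85
-25.2 x − 99.2 y = -3768.72
Solving the 2×2 system: x ≈ -25.6, y ≈ 44.5 km.

(-25.6, 44.5)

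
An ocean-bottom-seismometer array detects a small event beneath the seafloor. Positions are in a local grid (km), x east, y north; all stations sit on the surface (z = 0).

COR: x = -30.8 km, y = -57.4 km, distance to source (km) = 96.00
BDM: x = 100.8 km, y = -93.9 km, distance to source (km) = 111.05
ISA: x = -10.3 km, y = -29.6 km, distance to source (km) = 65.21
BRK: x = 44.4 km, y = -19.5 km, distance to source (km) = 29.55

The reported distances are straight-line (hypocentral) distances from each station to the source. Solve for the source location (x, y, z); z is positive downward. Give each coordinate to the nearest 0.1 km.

Each station gives a sphere (x−x_i)² + (y−y_i)² + z² = d_i² (stations at z=0).
Subtracting the COR sphere from BDM and ISA: z² cancels, leaving linear equations in x and y:
263.2 x − 73.0 y = 11618.35
41.0 x + 55.6 y = 1702.51
Solving: x ≈ 43.698, y ≈ -1.603 km (keep extra digits for the depth step; rounded: 43.7, -1.6).
Then from the COR sphere: z² = 96.00² − (x + 30.8)² − (y + 57.4)² with x = 43.698, y = -1.603, so z ≈ 23.510 ≈ 23.5 km.

(43.7, -1.6, 23.5)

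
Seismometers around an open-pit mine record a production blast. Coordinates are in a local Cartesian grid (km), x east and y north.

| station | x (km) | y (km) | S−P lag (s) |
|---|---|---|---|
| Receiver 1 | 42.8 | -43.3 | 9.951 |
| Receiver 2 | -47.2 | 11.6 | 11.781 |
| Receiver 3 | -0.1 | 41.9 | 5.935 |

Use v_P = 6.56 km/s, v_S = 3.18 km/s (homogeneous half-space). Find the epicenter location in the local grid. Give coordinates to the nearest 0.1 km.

(25.4, 15.6)

Distance from S−P lag: d = Δt · v_P v_S / (v_P − v_S) = Δt · (6.56·3.18)/(6.56−3.18) ≈ 6.1718·Δt.
So d_Receiver 1 = 61.42, d_Receiver 2 = 72.71, d_Receiver 3 = 36.63 km.
Circle about each station: (x − 42.8)² + (y + 43.3)² = 61.42²; (x + 47.2)² + (y − 11.6)² = 72.71²; (x + 0.1)² + (y − 41.9)² = 36.63².
Subtracting pairs of circle equations eliminates x²+y² and gives linear equations (the radical axes):
-180.0 x + 109.8 y = -2858.66
-85.8 x + 170.4 y = 479.55
Solving the 2×2 system: x ≈ 25.4, y ≈ 15.6 km.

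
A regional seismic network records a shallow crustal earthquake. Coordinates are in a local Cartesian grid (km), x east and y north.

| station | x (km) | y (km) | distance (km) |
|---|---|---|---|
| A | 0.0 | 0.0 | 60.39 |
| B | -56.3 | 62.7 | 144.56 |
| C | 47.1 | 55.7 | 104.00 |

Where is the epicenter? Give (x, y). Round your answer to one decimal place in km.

36.9 km east, -47.8 km north

Circle about each station: x² + y² = 60.39²; (x + 56.3)² + (y − 62.7)² = 144.56²; (x − 47.1)² + (y − 55.7)² = 104.00².
Subtracting the A equation from the B and C equations removes the quadratic terms:
-112.6 x + 125.4 y = -10149.66
94.2 x + 111.4 y = -1848.15
Solving the 2×2 system: x ≈ 36.9, y ≈ -47.8 km.
Check against A (with the unrounded x, y): √(x²+y²) = 60.39 ≈ 60.39 km. ✓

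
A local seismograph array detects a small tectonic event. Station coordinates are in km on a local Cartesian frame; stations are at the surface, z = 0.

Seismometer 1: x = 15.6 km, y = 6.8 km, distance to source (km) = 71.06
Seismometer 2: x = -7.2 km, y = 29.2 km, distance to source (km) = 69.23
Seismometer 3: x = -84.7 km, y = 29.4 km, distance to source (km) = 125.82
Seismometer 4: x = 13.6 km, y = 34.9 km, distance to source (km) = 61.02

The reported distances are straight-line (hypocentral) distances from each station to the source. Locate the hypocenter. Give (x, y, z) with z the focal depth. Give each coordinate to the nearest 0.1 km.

(25.3, 45.2, 59.0)

Each station gives a sphere (x−x_i)² + (y−y_i)² + z² = d_i² (stations at z=0).
Subtracting the Seismometer 1 sphere from Seismometer 2 and Seismometer 3: z² cancels, leaving linear equations in x and y:
-45.6 x + 44.8 y = 871.61
-200.6 x + 45.2 y = -3032.30
Solving: x ≈ 25.303, y ≈ 45.211 km (keep extra digits for the depth step; rounded: 25.3, 45.2).
Then from the Seismometer 1 sphere: z² = 71.06² − (x − 15.6)² − (y − 6.8)² with x = 25.303, y = 45.211, so z ≈ 58.991 ≈ 59.0 km.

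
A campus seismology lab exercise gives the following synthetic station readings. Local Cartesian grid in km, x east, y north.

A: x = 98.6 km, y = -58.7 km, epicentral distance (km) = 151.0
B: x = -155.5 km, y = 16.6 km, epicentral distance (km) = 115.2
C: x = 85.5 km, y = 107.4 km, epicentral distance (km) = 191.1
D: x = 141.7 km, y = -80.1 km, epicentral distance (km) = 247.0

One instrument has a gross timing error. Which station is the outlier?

D

Solve using three stations at a time. Using A, B, C (subtract circle equations pairwise → linear system) gives (x, y) ≈ (-49.3, -28.1).
Distances from that point to each station vs reported:
  A: calculated 151.0 vs reported 151.0 → residual 0.0 km
  B: calculated 115.2 vs reported 115.2 → residual 0.0 km
  C: calculated 191.1 vs reported 191.1 → residual 0.0 km
  D: calculated 197.9 vs reported 247.0 → residual 49.1 km
A, B, C are mutually consistent (residuals ≈ 0); D is off by 49.1 km.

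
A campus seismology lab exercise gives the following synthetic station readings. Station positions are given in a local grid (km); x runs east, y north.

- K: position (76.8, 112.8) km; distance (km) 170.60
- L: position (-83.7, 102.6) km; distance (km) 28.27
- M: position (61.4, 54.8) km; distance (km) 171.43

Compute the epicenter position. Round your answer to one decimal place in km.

Circle about each station: (x − 76.8)² + (y − 112.8)² = 170.60²; (x + 83.7)² + (y − 102.6)² = 28.27²; (x − 61.4)² + (y − 54.8)² = 171.43².
Subtracting the K equation from the L and M equations removes the quadratic terms:
-321.0 x − 20.4 y = 27215.54
-30.8 x − 116.0 y = -12132.96
Solving the 2×2 system: x ≈ -93.0, y ≈ 129.3 km.

-93.0 km east, 129.3 km north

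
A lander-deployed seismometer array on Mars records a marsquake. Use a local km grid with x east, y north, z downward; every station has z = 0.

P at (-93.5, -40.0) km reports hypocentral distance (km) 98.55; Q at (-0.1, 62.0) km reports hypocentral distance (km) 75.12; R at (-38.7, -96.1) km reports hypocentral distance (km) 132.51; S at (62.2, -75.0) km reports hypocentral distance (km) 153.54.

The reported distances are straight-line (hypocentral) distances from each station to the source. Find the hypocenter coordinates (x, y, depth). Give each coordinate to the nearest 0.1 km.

(-41.4, 26.0, 51.4)

Each station gives a sphere (x−x_i)² + (y−y_i)² + z² = d_i² (stations at z=0).
Subtracting the P sphere from Q and R: z² cancels, leaving linear equations in x and y:
186.8 x + 204.0 y = -2429.15
109.6 x − 112.2 y = -7456.15
Solving: x ≈ -41.406, y ≈ 26.007 km (keep extra digits for the depth step; rounded: -41.4, 26.0).
Then from the P sphere: z² = 98.55² − (x + 93.5)² − (y + 40.0)² with x = -41.406, y = 26.007, so z ≈ 51.394 ≈ 51.4 km.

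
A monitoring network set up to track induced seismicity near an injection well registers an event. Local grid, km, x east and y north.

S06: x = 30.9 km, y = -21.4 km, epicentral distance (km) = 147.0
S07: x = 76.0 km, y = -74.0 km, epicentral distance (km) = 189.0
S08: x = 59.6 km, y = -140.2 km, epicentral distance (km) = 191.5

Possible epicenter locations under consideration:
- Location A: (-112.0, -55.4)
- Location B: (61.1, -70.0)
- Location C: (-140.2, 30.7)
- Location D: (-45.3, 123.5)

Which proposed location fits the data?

For each candidate, compare |candidate − station| to the reported distance:
Location A: residuals S06 0.1, S07 0.1, S08 0.1 → max 0.1 km
Location B: residuals S06 89.8, S07 173.6, S08 121.3 → max 173.6 km
Location C: residuals S06 31.9, S07 51.2, S08 71.4 → max 71.4 km
Location D: residuals S06 16.7, S07 42.8, S08 92.3 → max 92.3 km
Only Location A has all residuals ≈ 0.

Location A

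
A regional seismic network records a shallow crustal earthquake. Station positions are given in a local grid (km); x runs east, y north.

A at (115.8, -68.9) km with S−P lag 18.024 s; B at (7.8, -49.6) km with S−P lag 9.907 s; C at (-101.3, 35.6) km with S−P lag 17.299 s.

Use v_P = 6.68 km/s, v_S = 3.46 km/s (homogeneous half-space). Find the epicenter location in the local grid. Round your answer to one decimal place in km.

21.9 km east, 20.1 km north

Distance from S−P lag: d = Δt · v_P v_S / (v_P − v_S) = Δt · (6.68·3.46)/(6.68−3.46) ≈ 7.1779·Δt.
So d_A = 129.37, d_B = 71.11, d_C = 124.17 km.
Circle about each station: (x − 115.8)² + (y + 68.9)² = 129.37²; (x − 7.8)² + (y + 49.6)² = 71.11²; (x + 101.3)² + (y − 35.6)² = 124.17².
Subtracting the A equation from the B and C equations removes the quadratic terms:
-216.0 x + 38.6 y = -3955.89
-434.2 x + 209.0 y = -5309.39
Solving the 2×2 system: x ≈ 21.9, y ≈ 20.1 km.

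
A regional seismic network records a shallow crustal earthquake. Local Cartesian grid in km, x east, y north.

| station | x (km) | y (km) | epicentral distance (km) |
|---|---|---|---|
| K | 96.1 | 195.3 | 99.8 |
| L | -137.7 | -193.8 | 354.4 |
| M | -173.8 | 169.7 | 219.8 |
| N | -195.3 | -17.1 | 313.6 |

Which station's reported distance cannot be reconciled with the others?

N

Solve using three stations at a time. Using K, L, M (subtract circle equations pairwise → linear system) gives (x, y) ≈ (38.7, 113.6).
Distances from that point to each station vs reported:
  K: calculated 99.8 vs reported 99.8 → residual 0.0 km
  L: calculated 354.4 vs reported 354.4 → residual 0.0 km
  M: calculated 219.8 vs reported 219.8 → residual 0.0 km
  N: calculated 268.0 vs reported 313.6 → residual 45.6 km
K, L, M are mutually consistent (residuals ≈ 0); N is off by 45.6 km.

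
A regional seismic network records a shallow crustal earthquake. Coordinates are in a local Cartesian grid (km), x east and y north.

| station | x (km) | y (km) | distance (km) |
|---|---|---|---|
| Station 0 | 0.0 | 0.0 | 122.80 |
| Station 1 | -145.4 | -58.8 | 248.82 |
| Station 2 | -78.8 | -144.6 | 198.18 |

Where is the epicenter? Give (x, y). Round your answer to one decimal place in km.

Circle about each station: x² + y² = 122.80²; (x + 145.4)² + (y + 58.8)² = 248.82²; (x + 78.8)² + (y + 144.6)² = 198.18².
Subtracting the Station 0 equation from the Station 1 and Station 2 equations removes the quadratic terms:
-290.8 x − 117.6 y = -22232.95
-157.6 x − 289.2 y = 2923.13
Solving the 2×2 system: x ≈ 103.3, y ≈ -66.4 km.

(103.3, -66.4)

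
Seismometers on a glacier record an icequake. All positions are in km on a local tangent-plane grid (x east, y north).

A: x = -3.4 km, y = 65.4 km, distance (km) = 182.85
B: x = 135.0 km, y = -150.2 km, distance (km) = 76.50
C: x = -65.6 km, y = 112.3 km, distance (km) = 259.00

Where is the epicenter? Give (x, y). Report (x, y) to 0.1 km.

x ≈ 110.3 km, y ≈ -77.8 km

Circle about each station: (x + 3.4)² + (y − 65.4)² = 182.85²; (x − 135.0)² + (y + 150.2)² = 76.50²; (x + 65.6)² + (y − 112.3)² = 259.00².
Subtracting the A equation from the B and C equations removes the quadratic terms:
276.8 x − 431.2 y = 64078.19
-124.4 x + 93.8 y = -21020.95
Solving the 2×2 system: x ≈ 110.3, y ≈ -77.8 km.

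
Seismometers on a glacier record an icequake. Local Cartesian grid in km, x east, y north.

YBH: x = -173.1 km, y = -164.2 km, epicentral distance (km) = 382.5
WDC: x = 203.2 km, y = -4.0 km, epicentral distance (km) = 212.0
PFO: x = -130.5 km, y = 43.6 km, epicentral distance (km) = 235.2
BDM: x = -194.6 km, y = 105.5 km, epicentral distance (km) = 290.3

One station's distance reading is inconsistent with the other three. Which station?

Solve using three stations at a time. Using YBH, PFO, BDM (subtract circle equations pairwise → linear system) gives (x, y) ≈ (95.5, 107.9).
Distances from that point to each station vs reported:
  YBH: calculated 382.4 vs reported 382.5 → residual 0.1 km
  WDC: calculated 155.3 vs reported 212.0 → residual 56.7 km
  PFO: calculated 235.0 vs reported 235.2 → residual 0.2 km
  BDM: calculated 290.1 vs reported 290.3 → residual 0.2 km
YBH, PFO, BDM are mutually consistent (residuals ≈ 0); WDC is off by 56.7 km.

WDC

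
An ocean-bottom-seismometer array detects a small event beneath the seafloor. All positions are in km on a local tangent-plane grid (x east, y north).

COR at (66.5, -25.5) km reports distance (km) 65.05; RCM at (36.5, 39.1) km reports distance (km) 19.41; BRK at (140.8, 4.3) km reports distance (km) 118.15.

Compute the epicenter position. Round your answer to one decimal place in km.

(24.3, 24.0)

Circle about each station: (x − 66.5)² + (y + 25.5)² = 65.05²; (x − 36.5)² + (y − 39.1)² = 19.41²; (x − 140.8)² + (y − 4.3)² = 118.15².
Subtracting the COR equation from the RCM and BRK equations removes the quadratic terms:
-60.0 x + 129.2 y = 1643.31
148.6 x + 59.6 y = 5042.71
Solving the 2×2 system: x ≈ 24.3, y ≈ 24.0 km.
Check against COR (with the unrounded x, y): √((x − 66.5)²+(y + 25.5)²) = 65.05 ≈ 65.05 km. ✓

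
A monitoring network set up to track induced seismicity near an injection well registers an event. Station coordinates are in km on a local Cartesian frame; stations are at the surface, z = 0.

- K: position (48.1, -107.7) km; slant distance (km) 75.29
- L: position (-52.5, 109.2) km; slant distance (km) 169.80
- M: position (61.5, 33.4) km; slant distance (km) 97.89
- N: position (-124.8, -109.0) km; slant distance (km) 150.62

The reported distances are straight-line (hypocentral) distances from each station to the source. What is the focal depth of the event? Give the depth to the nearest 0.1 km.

z ≈ 23.2 km

Each station gives a sphere (x−x_i)² + (y−y_i)² + z² = d_i² (stations at z=0).
Subtracting the K sphere from L and M: z² cancels, leaving linear equations in x and y:
-201.2 x + 433.8 y = -22395.47
26.8 x + 282.2 y = -12928.96
Solving: x ≈ 10.400, y ≈ -46.803 km (keep extra digits for the depth step; rounded: 10.4, -46.8).
Then from the K sphere: z² = 75.29² − (x − 48.1)² − (y + 107.7)² with x = 10.400, y = -46.803, so z ≈ 23.213 ≈ 23.2 km.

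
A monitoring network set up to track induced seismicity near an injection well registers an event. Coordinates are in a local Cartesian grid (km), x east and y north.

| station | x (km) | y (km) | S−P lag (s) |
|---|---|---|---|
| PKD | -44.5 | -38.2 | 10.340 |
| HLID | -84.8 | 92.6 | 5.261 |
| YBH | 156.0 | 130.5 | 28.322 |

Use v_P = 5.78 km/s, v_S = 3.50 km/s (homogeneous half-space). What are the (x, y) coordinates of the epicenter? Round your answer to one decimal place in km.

x ≈ -80.7 km, y ≈ 46.1 km

Distance from S−P lag: d = Δt · v_P v_S / (v_P − v_S) = Δt · (5.78·3.50)/(5.78−3.50) ≈ 8.8728·Δt.
So d_PKD = 91.74, d_HLID = 46.68, d_YBH = 251.30 km.
Circle about each station: (x + 44.5)² + (y + 38.2)² = 91.74²; (x + 84.8)² + (y − 92.6)² = 46.68²; (x − 156.0)² + (y − 130.5)² = 251.30².
Subtracting pairs of circle equations eliminates x²+y² and gives linear equations (the radical axes):
-80.6 x + 261.6 y = 18563.52
401.0 x + 337.4 y = -16808.70
Solving the 2×2 system: x ≈ -80.7, y ≈ 46.1 km.
Check against PKD (with the unrounded x, y): √((x + 44.5)²+(y + 38.2)²) = 91.74 ≈ 91.74 km. ✓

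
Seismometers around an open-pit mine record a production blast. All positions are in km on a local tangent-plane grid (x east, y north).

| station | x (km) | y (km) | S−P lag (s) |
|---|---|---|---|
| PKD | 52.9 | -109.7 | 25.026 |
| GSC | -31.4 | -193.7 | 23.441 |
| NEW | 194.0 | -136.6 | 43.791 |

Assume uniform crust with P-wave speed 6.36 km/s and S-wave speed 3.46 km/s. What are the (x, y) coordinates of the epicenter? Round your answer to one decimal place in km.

(-124.6, -42.2)

Distance from S−P lag: d = Δt · v_P v_S / (v_P − v_S) = Δt · (6.36·3.46)/(6.36−3.46) ≈ 7.5881·Δt.
So d_PKD = 189.90, d_GSC = 177.87, d_NEW = 332.29 km.
Circle about each station: (x − 52.9)² + (y + 109.7)² = 189.90²; (x + 31.4)² + (y + 193.7)² = 177.87²; (x − 194.0)² + (y + 136.6)² = 332.29².
Subtracting pairs of circle equations eliminates x²+y² and gives linear equations (the radical axes):
-168.6 x − 168.0 y = 28097.42
282.2 x − 53.8 y = -32891.57
Solving the 2×2 system: x ≈ -124.6, y ≈ -42.2 km.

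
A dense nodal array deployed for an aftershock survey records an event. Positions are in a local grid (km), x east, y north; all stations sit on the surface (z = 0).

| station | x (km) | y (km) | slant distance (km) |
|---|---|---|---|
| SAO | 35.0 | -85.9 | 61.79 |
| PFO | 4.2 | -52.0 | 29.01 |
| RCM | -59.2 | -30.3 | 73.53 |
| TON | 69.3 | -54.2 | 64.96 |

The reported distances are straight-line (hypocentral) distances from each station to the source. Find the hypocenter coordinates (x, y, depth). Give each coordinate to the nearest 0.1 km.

(11.5, -32.4, 20.1)

Each station gives a sphere (x−x_i)² + (y−y_i)² + z² = d_i² (stations at z=0).
Subtracting the SAO sphere from PFO and RCM: z² cancels, leaving linear equations in x and y:
-61.6 x + 67.8 y = -2905.75
-188.4 x + 111.2 y = -5769.74
Solving: x ≈ 11.491, y ≈ -32.417 km (keep extra digits for the depth step; rounded: 11.5, -32.4).
Then from the SAO sphere: z² = 61.79² − (x − 35.0)² − (y + 85.9)² with x = 11.491, y = -32.417, so z ≈ 20.122 ≈ 20.1 km.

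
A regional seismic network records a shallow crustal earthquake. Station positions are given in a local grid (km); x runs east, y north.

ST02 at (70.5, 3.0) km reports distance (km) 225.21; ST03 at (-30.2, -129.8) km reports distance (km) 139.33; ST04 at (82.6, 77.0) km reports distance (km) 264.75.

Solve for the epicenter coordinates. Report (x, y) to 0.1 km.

-147.3 km east, -54.3 km north

Circle about each station: (x − 70.5)² + (y − 3.0)² = 225.21²; (x + 30.2)² + (y + 129.8)² = 139.33²; (x − 82.6)² + (y − 77.0)² = 264.75².
Subtracting the ST02 equation from the ST03 and ST04 equations removes the quadratic terms:
-201.4 x − 265.6 y = 44087.53
24.2 x + 148.0 y = -11600.51
Solving the 2×2 system: x ≈ -147.3, y ≈ -54.3 km.
Check against ST02 (with the unrounded x, y): √((x − 70.5)²+(y − 3.0)²) = 225.21 ≈ 225.21 km. ✓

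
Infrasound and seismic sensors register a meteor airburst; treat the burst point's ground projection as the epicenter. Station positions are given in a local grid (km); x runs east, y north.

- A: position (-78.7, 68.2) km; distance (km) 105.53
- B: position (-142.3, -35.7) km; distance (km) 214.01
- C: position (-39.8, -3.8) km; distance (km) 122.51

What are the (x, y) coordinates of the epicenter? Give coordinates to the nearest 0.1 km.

Circle about each station: (x + 78.7)² + (y − 68.2)² = 105.53²; (x + 142.3)² + (y + 35.7)² = 214.01²; (x + 39.8)² + (y + 3.8)² = 122.51².
Subtracting pairs of circle equations eliminates x²+y² and gives linear equations (the radical axes):
-127.2 x − 207.8 y = -23984.85
77.8 x − 144.0 y = -13118.57
Solving the 2×2 system: x ≈ 21.1, y ≈ 102.5 km.
Check against A (with the unrounded x, y): √((x + 78.7)²+(y − 68.2)²) = 105.54 ≈ 105.53 km. ✓

(21.1, 102.5)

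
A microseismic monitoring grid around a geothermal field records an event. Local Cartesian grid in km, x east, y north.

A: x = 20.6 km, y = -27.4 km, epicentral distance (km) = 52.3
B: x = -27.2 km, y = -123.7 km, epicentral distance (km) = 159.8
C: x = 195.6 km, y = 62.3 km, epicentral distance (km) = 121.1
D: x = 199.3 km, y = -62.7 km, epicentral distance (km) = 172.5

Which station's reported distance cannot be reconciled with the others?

C

Solve using three stations at a time. Using A, B, D (subtract circle equations pairwise → linear system) gives (x, y) ≈ (46.8, 18.0).
Distances from that point to each station vs reported:
  A: calculated 52.4 vs reported 52.3 → residual 0.1 km
  B: calculated 159.8 vs reported 159.8 → residual 0.0 km
  C: calculated 155.3 vs reported 121.1 → residual 34.2 km
  D: calculated 172.5 vs reported 172.5 → residual 0.0 km
A, B, D are mutually consistent (residuals ≈ 0); C is off by 34.2 km.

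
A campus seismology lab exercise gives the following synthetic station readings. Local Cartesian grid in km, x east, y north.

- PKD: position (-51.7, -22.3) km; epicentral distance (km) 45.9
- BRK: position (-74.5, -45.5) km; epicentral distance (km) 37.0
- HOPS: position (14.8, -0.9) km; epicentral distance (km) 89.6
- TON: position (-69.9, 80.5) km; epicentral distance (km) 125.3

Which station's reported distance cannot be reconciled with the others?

Solve using three stations at a time. Using PKD, BRK, HOPS (subtract circle equations pairwise → linear system) gives (x, y) ≈ (-44.9, -67.7).
Distances from that point to each station vs reported:
  PKD: calculated 45.9 vs reported 45.9 → residual 0.0 km
  BRK: calculated 36.9 vs reported 37.0 → residual 0.1 km
  HOPS: calculated 89.6 vs reported 89.6 → residual 0.0 km
  TON: calculated 150.2 vs reported 125.3 → residual 24.9 km
PKD, BRK, HOPS are mutually consistent (residuals ≈ 0); TON is off by 24.9 km.

TON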